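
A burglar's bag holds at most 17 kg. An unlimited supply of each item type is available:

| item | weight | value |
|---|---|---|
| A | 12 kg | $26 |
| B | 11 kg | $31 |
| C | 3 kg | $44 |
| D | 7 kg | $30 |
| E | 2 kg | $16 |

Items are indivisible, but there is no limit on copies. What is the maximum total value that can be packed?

Best value-per-unit is C at 44/3; filling with it alone gives 5×44 = 220.
Optimal mix: 5×C + 1×E → weight 17, value 236.

$236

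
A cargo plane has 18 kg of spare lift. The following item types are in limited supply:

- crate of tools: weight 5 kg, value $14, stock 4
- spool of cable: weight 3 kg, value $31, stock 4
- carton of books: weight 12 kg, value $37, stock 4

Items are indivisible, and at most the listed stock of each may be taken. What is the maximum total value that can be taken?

Best selections within weight 18 and stock limits:
- 1×crate of tools + 4×spool of cable: weight 17, value 138
- 4×spool of cable: weight 12, value 124
- 1×crate of tools + 3×spool of cable: weight 14, value 107
- 2×spool of cable + 1×carton of books: weight 18, value 99
Best: $138.

$138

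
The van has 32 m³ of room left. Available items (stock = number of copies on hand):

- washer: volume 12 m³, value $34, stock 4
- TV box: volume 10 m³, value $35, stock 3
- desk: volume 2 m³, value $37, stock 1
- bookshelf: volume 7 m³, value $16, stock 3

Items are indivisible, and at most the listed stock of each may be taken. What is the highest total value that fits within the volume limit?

Best selections within volume 32 and stock limits:
- 3×TV box + 1×desk: volume 32, value 142
- 2×TV box + 1×desk + 1×bookshelf: volume 29, value 123
- 1×washer + 1×TV box + 1×desk + 1×bookshelf: volume 31, value 122
- 2×TV box + 1×desk: volume 22, value 107
Best: $142.

$142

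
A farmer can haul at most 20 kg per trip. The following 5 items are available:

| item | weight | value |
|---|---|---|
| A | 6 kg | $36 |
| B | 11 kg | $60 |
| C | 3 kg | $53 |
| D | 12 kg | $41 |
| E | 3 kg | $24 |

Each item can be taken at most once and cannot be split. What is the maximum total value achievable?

This is a 0/1 knapsack; check combinations near the capacity.
- A+B+C: weight 6+11+3=20, value 36+60+53=149
- B+C+E: weight 11+3+3=17, value 60+53+24=137
- A+B+E: weight 6+11+3=20, value 36+60+24=120
Best: $149.

$149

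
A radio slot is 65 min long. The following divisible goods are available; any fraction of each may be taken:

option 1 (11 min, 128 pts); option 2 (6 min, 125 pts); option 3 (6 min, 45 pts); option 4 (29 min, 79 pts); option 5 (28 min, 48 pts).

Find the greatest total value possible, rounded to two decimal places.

399.29

Take in order of value per unit:
- option 2 (125/6 per unit): all 6 → value 125, running total 125.00
- option 1 (128/11 per unit): all 11 → value 128, running total 253.00
- option 3 (45/6 per unit): all 6 → value 45, running total 298.00
- option 4 (79/29 per unit): all 29 → value 79, running total 377.00
- option 5 (48/28 per unit): 13 of 28 → value 13×48/28 = 22.2857, running total 399.29
Total 399.29.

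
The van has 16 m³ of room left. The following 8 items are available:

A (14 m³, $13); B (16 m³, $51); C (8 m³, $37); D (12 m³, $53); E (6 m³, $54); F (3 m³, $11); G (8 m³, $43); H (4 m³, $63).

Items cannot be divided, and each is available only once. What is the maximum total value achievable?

Check high-value combinations within 16 m³:
- E+F+H: volume 6+3+4=13, value 54+11+63=128
- E+H: volume 6+4=10, value 54+63=117
- F+G+H: volume 3+8+4=15, value 11+43+63=117
Best: $128.

$128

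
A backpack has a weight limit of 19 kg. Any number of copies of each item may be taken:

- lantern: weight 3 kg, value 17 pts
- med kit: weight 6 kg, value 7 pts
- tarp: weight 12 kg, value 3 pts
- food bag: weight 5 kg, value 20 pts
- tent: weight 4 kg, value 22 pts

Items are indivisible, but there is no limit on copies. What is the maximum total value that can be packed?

107 pts

Best value-per-unit is lantern at 17/3; filling with it alone gives 6×17 = 102.
Optimal mix: 5×lantern + 1×tent → weight 19, value 107.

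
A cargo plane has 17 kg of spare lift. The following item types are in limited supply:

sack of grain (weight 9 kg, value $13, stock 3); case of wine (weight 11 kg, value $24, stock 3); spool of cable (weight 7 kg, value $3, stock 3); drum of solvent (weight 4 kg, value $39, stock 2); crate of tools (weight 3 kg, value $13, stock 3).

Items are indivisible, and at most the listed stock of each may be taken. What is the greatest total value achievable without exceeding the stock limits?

$117

Best selections within weight 17 and stock limits:
- 2×drum of solvent + 3×crate of tools: weight 17, value 117
- 2×drum of solvent + 2×crate of tools: weight 14, value 104
- 2×drum of solvent + 1×crate of tools: weight 11, value 91
- 1×sack of grain + 2×drum of solvent: weight 17, value 91
Best: $117.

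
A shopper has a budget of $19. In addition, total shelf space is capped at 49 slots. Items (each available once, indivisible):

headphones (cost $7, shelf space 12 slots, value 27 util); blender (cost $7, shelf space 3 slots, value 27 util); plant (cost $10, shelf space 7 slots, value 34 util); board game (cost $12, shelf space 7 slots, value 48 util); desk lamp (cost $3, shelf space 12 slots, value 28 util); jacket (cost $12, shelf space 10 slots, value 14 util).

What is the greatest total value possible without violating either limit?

Feasible sets respecting both limits:
- headphones+blender+desk lamp: cost 17, shelf space 27, value 82
- board game+desk lamp: cost 15, shelf space 19, value 76
- headphones+board game: cost 19, shelf space 19, value 75
Best: 82 util.

82 util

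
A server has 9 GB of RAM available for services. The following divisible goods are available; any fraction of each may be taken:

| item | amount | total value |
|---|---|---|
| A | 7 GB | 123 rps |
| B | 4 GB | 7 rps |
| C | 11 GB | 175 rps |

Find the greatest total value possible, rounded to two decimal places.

154.82

Take in order of value per unit:
- A (123/7 per unit): all 7 → value 123, running total 123.00
- C (175/11 per unit): 2 of 11 → value 2×175/11 = 31.8182, running total 154.82
Total 154.82.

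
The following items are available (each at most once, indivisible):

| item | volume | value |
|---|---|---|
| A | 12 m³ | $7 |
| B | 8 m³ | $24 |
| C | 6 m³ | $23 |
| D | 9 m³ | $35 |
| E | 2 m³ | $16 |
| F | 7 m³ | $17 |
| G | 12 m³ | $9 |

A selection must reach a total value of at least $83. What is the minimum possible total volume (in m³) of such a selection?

Subsets with value ≥ 83, sorted by total volume:
- C+D+E+F: volume 24, value 91
- B+C+D+E: volume 25, value 98
- B+D+E+F: volume 26, value 92
- C+D+E+G: volume 29, value 83
Minimum volume: 24 m³.

24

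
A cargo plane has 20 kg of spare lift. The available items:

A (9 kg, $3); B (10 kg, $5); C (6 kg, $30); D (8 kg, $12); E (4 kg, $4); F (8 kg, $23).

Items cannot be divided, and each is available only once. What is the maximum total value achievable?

Check high-value combinations within 20 kg:
- C+E+F: weight 6+4+8=18, value 30+4+23=57
- C+F: weight 6+8=14, value 30+23=53
- C+D+E: weight 6+8+4=18, value 30+12+4=46
- C+D: weight 6+8=14, value 30+12=42
- B+C+E: weight 10+6+4=20, value 5+30+4=39
Best: $57.

$57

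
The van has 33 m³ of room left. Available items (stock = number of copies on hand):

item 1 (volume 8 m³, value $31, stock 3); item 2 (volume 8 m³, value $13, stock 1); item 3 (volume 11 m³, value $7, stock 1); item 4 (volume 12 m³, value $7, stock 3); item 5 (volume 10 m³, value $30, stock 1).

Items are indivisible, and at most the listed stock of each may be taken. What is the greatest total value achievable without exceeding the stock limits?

$106

Best selections within volume 33 and stock limits:
- 3×item 1 + 1×item 2: volume 32, value 106
- 3×item 1: volume 24, value 93
Best: $106.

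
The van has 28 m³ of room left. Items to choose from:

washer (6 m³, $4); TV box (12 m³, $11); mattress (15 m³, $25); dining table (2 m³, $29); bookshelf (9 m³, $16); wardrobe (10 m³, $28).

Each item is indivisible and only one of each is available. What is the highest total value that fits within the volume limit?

$82

This is a 0/1 knapsack; check combinations near the capacity.
- mattress+dining table+wardrobe: volume 15+2+10=27, value 25+29+28=82
- washer+dining table+bookshelf+wardrobe: volume 6+2+9+10=27, value 4+29+16+28=77
- dining table+bookshelf+wardrobe: volume 2+9+10=21, value 29+16+28=73
Best: $82.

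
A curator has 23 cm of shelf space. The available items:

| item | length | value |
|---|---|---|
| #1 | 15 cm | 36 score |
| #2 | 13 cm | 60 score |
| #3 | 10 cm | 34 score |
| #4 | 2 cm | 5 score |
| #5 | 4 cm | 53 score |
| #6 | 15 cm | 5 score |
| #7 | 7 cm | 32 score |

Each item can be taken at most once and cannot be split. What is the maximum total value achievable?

124 score

Check high-value combinations within 23 cm:
- #3+#4+#5+#7: length 10+2+4+7=23, value 34+5+53+32=124
- #3+#5+#7: length 10+4+7=21, value 34+53+32=119
- #2+#4+#5: length 13+2+4=19, value 60+5+53=118
Best: 124 score.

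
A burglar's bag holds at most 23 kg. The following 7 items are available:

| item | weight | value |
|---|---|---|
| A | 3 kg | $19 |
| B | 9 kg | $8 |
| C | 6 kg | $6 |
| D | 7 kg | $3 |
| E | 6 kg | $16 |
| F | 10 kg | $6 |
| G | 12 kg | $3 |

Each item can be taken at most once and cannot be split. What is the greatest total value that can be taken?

$44

Check high-value combinations within 23 kg:
- A+C+D+E: weight 3+6+7+6=22, value 19+6+3+16=44
- A+B+E: weight 3+9+6=18, value 19+8+16=43
- A+C+E: weight 3+6+6=15, value 19+6+16=41
- A+E+F: weight 3+6+10=19, value 19+16+6=41
- A+D+E: weight 3+7+6=16, value 19+3+16=38
Best: $44.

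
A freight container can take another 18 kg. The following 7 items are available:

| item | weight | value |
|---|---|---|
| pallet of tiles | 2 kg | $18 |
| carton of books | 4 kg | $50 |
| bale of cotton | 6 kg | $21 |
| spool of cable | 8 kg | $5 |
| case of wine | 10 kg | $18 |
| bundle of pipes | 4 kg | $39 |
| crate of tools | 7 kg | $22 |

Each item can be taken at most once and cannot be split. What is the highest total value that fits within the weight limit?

Check high-value combinations within 18 kg:
- pallet of tiles+carton of books+bundle of pipes+crate of tools: weight 2+4+4+7=17, value 18+50+39+22=129
- pallet of tiles+carton of books+bale of cotton+bundle of pipes: weight 2+4+6+4=16, value 18+50+21+39=128
- pallet of tiles+carton of books+spool of cable+bundle of pipes: weight 2+4+8+4=18, value 18+50+5+39=112
- carton of books+bundle of pipes+crate of tools: weight 4+4+7=15, value 50+39+22=111
- carton of books+bale of cotton+bundle of pipes: weight 4+6+4=14, value 50+21+39=110
Best: $129.

$129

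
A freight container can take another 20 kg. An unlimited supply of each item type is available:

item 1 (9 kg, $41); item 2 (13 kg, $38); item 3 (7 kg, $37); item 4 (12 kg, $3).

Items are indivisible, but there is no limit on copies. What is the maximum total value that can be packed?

Best value-per-unit is item 3 at 37/7; filling with it alone gives 2×37 = 74.
Optimal mix: 2×item 1 → weight 18, value 82.

$82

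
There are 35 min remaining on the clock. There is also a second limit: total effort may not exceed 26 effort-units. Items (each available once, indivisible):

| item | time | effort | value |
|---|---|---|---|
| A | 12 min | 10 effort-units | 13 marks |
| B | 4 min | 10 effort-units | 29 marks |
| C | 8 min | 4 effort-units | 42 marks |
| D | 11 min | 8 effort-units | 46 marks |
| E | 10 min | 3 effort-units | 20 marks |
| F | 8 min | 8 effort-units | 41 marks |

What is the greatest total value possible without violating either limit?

Feasible sets respecting both limits:
- B+C+D+E: time 33, effort 25, value 137
- B+C+E+F: time 30, effort 25, value 132
- C+D+F: time 27, effort 20, value 129
Best: 137 marks.

137 marks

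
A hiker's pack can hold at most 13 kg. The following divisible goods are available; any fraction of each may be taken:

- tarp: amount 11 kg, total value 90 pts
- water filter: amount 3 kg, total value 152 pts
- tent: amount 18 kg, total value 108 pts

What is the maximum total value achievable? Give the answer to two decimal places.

Take in order of value per unit:
- water filter (152/3 per unit): all 3 → value 152, running total 152.00
- tarp (90/11 per unit): 10 of 11 → value 10×90/11 = 81.8182, running total 233.82
Total 233.82.

233.82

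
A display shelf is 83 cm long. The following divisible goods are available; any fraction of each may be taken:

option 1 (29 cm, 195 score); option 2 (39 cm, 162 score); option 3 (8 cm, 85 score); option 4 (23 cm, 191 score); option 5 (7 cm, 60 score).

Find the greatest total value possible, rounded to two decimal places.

597.46

Take in order of value per unit:
- option 3 (85/8 per unit): all 8 → value 85, running total 85.00
- option 5 (60/7 per unit): all 7 → value 60, running total 145.00
- option 4 (191/23 per unit): all 23 → value 191, running total 336.00
- option 1 (195/29 per unit): all 29 → value 195, running total 531.00
- option 2 (162/39 per unit): 16 of 39 → value 16×162/39 = 66.4615, running total 597.46
Total 597.46.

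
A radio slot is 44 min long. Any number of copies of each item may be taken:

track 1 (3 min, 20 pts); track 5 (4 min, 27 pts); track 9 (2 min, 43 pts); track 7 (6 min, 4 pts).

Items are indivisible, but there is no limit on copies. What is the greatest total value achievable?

946 pts

Best value-per-unit is track 9 at 43/2, and filling with it alone uses duration 22×2=44. No mix of the others beats 22×43 = 946.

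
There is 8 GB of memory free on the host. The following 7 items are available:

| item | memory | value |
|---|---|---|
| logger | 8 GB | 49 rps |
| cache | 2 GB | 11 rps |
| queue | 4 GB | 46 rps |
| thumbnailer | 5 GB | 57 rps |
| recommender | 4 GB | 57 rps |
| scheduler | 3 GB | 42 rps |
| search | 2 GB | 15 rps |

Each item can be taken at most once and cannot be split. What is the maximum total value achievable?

103 rps

Check high-value combinations within 8 GB:
- queue+recommender: memory 4+4=8, value 46+57=103
- recommender+scheduler: memory 4+3=7, value 57+42=99
- thumbnailer+scheduler: memory 5+3=8, value 57+42=99
- queue+scheduler: memory 4+3=7, value 46+42=88
- cache+recommender+search: memory 2+4+2=8, value 11+57+15=83
Best: 103 rps.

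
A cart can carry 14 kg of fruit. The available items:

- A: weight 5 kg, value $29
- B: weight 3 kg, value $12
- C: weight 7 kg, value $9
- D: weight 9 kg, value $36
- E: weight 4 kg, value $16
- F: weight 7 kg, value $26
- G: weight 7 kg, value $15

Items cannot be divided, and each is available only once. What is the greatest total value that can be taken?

$65

This is a 0/1 knapsack; check combinations near the capacity.
- A+D: weight 5+9=14, value 29+36=65
- A+B+E: weight 5+3+4=12, value 29+12+16=57
- A+F: weight 5+7=12, value 29+26=55
Best: $65.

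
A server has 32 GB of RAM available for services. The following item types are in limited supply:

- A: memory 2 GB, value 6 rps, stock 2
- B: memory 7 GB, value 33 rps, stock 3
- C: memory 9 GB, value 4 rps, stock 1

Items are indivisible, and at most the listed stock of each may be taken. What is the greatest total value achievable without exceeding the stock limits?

111 rps

Top feasible selections:
- 2×A + 3×B: memory 25, value 111
- 1×A + 3×B + 1×C: memory 32, value 109
Best: 111 rps.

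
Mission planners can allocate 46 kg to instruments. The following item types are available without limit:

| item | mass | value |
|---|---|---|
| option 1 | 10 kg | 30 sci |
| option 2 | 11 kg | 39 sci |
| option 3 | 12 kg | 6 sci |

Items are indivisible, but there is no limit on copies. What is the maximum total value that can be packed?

Best value-per-unit is option 2 at 39/11, and filling with it alone uses mass 4×11=44. No mix of the others beats 4×39 = 156.

156 sci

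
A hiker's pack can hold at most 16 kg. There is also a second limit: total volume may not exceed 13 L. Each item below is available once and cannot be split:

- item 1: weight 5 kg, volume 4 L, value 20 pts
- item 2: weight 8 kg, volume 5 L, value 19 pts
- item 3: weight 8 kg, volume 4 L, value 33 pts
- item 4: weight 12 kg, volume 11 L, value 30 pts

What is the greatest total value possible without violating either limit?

53 pts

Feasible sets respecting both limits:
- item 1+item 3: weight 13, volume 8, value 53
- item 2+item 3: weight 16, volume 9, value 52
- item 1+item 2: weight 13, volume 9, value 39
- item 3: weight 8, volume 4, value 33
Best: 53 pts.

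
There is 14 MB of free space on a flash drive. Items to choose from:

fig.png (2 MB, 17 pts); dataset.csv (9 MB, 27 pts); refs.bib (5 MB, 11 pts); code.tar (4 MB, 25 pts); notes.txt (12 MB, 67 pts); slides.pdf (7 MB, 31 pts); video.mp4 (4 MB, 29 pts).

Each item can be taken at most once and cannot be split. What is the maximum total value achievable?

Check high-value combinations within 14 MB:
- fig.png+notes.txt: size 2+12=14, value 17+67=84
- fig.png+slides.pdf+video.mp4: size 2+7+4=13, value 17+31+29=77
- fig.png+code.tar+slides.pdf: size 2+4+7=13, value 17+25+31=73
- fig.png+code.tar+video.mp4: size 2+4+4=10, value 17+25+29=71
Best: 84 pts.

84 pts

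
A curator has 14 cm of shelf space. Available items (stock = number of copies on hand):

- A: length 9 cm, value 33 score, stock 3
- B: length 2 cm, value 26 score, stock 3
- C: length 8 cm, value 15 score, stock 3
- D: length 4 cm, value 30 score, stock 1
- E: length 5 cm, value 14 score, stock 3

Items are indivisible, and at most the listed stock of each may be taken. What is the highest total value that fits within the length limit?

Best selections within length 14 and stock limits:
- 3×B + 1×D: length 10, value 108
- 2×B + 1×D + 1×E: length 13, value 96
- 3×B + 1×C: length 14, value 93
Best: 108 score.

108 score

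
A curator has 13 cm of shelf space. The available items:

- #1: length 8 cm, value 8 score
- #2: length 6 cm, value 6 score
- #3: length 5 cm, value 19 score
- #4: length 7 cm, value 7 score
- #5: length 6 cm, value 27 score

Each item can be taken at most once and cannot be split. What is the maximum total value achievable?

Check high-value combinations within 13 cm:
- #3+#5: length 5+6=11, value 19+27=46
- #4+#5: length 7+6=13, value 7+27=34
- #2+#5: length 6+6=12, value 6+27=33
- #5: length 6, value 27
Best: 46 score.

46 score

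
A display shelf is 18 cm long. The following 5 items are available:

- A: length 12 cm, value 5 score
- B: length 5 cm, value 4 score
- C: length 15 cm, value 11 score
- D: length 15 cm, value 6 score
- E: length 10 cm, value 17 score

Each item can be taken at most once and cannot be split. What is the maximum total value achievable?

Check high-value combinations within 18 cm:
- B+E: length 5+10=15, value 4+17=21
- E: length 10, value 17
- C: length 15, value 11
- A+B: length 12+5=17, value 5+4=9
Best: 21 score.

21 score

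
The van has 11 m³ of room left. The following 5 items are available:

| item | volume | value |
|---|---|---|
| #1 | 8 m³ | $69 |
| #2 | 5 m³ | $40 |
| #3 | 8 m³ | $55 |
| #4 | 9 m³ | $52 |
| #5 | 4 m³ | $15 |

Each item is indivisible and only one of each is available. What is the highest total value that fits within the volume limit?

$69

This is a 0/1 knapsack; check combinations near the capacity.
- #1: volume 8, value 69
- #3: volume 8, value 55
- #2+#5: volume 5+4=9, value 40+15=55
Best: $69.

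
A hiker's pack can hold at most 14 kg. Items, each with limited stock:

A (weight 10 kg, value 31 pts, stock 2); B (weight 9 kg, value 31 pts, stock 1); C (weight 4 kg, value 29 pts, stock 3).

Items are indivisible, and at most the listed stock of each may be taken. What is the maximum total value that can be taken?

Best selections within weight 14 and stock limits:
- 3×C: weight 12, value 87
- 1×B + 1×C: weight 13, value 60
- 1×A + 1×C: weight 14, value 60
- 2×C: weight 8, value 58
Best: 87 pts.

87 pts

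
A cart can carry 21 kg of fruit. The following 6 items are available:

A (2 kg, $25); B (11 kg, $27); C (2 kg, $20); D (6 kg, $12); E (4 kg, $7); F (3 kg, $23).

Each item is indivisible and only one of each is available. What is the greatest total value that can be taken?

$95

This is a 0/1 knapsack; check combinations near the capacity.
- A+B+C+F: weight 2+11+2+3=18, value 25+27+20+23=95
- A+C+D+E+F: weight 2+2+6+4+3=17, value 25+20+12+7+23=87
- A+B+C+D: weight 2+11+2+6=21, value 25+27+20+12=84
- A+B+E+F: weight 2+11+4+3=20, value 25+27+7+23=82
- A+C+D+F: weight 2+2+6+3=13, value 25+20+12+23=80
Best: $95.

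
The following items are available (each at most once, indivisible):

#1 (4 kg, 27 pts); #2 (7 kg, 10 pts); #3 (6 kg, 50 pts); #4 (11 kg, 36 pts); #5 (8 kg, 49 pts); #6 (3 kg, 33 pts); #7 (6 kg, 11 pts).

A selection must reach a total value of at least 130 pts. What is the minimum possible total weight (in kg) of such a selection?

Subsets with value ≥ 130, sorted by total weight:
- #3+#5+#6: weight 17, value 132
- #1+#3+#5+#6: weight 21, value 159
Minimum weight: 17 kg.

17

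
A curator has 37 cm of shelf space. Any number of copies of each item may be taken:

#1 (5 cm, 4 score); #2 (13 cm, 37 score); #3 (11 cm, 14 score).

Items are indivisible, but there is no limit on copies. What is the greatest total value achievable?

Best value-per-unit is #2 at 37/13; filling with it alone gives 2×37 = 74.
Optimal mix: 2×#2 + 1×#3 → length 37, value 88.

88 score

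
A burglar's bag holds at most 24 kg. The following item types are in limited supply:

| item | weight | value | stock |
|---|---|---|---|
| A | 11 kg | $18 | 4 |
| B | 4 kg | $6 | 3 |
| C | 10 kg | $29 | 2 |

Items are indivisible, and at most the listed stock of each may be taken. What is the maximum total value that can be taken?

$64

Top feasible selections:
- 1×B + 2×C: weight 24, value 64
- 2×C: weight 20, value 58
- 1×A + 1×C: weight 21, value 47
Best: $64.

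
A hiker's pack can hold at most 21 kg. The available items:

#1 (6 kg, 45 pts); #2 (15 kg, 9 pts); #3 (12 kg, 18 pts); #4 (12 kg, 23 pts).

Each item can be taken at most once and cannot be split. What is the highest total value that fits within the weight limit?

68 pts

Check high-value combinations within 21 kg:
- #1+#4: weight 6+12=18, value 45+23=68
- #1+#3: weight 6+12=18, value 45+18=63
- #1+#2: weight 6+15=21, value 45+9=54
Best: 68 pts.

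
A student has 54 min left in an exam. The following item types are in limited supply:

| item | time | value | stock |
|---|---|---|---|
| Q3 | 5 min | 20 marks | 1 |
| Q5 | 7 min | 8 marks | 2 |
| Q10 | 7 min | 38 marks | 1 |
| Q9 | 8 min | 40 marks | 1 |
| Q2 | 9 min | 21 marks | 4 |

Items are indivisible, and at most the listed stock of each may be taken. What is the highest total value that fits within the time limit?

169 marks

Best selections within time 54 and stock limits:
- 1×Q3 + 1×Q5 + 1×Q10 + 1×Q9 + 3×Q2: time 54, value 169
- 1×Q10 + 1×Q9 + 4×Q2: time 51, value 162
- 1×Q3 + 1×Q10 + 1×Q9 + 3×Q2: time 47, value 161
- 1×Q3 + 2×Q5 + 1×Q10 + 1×Q9 + 2×Q2: time 52, value 156
Best: 169 marks.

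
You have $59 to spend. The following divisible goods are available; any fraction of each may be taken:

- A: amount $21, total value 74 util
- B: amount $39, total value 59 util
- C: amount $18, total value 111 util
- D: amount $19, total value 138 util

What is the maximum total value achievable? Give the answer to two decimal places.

324.51

Take in order of value per unit:
- D (138/19 per unit): all 19 → value 138, running total 138.00
- C (111/18 per unit): all 18 → value 111, running total 249.00
- A (74/21 per unit): all 21 → value 74, running total 323.00
- B (59/39 per unit): 1 of 39 → value 1×59/39 = 1.5128, running total 324.51
Total 324.51.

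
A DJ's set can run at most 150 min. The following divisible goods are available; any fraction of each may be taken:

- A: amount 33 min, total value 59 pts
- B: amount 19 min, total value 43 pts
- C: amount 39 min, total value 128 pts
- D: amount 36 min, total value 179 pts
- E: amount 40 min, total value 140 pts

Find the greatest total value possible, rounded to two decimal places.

Take in order of value per unit:
- D (179/36 per unit): all 36 → value 179, running total 179.00
- E (140/40 per unit): all 40 → value 140, running total 319.00
- C (128/39 per unit): all 39 → value 128, running total 447.00
- B (43/19 per unit): all 19 → value 43, running total 490.00
- A (59/33 per unit): 16 of 33 → value 16×59/33 = 28.6061, running total 518.61
Total 518.61.

518.61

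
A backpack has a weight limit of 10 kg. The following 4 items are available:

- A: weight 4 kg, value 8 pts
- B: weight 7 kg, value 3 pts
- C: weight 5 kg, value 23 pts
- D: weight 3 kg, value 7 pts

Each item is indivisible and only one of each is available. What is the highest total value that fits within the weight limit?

Check high-value combinations within 10 kg:
- A+C: weight 4+5=9, value 8+23=31
- C+D: weight 5+3=8, value 23+7=30
- C: weight 5, value 23
- A+D: weight 4+3=7, value 8+7=15
Best: 31 pts.

31 pts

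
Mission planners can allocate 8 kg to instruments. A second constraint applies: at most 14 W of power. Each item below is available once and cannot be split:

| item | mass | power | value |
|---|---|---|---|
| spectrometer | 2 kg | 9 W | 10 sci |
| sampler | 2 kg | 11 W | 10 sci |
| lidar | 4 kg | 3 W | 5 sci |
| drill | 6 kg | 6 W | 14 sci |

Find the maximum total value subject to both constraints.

15 sci

Feasible sets respecting both limits:
- spectrometer+lidar: mass 6, power 12, value 15
- sampler+lidar: mass 6, power 14, value 15
- drill: mass 6, power 6, value 14
Best: 15 sci.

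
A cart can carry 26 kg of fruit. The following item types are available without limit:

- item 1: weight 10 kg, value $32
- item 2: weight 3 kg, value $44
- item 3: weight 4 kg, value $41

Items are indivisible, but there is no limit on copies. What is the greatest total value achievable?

$352

Best value-per-unit is item 2 at 44/3, and filling with it alone uses weight 8×3=24. No mix of the others beats 8×44 = 352.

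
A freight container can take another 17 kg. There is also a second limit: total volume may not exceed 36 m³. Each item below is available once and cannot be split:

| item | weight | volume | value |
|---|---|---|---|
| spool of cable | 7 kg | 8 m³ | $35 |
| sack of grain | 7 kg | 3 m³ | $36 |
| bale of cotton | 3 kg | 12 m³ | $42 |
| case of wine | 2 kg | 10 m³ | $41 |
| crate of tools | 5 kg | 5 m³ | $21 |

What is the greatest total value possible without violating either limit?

$140

Feasible sets respecting both limits:
- sack of grain+bale of cotton+case of wine+crate of tools: weight 17, volume 30, value 140
- spool of cable+bale of cotton+case of wine+crate of tools: weight 17, volume 35, value 139
- sack of grain+bale of cotton+case of wine: weight 12, volume 25, value 119
Best: $140.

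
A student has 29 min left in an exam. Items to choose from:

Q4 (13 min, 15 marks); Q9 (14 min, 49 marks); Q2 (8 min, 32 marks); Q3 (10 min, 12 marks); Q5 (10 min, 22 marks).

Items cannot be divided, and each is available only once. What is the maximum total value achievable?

81 marks

Check high-value combinations within 29 min:
- Q9+Q2: time 14+8=22, value 49+32=81
- Q9+Q5: time 14+10=24, value 49+22=71
- Q2+Q3+Q5: time 8+10+10=28, value 32+12+22=66
- Q4+Q9: time 13+14=27, value 15+49=64
- Q9+Q3: time 14+10=24, value 49+12=61
Best: 81 marks.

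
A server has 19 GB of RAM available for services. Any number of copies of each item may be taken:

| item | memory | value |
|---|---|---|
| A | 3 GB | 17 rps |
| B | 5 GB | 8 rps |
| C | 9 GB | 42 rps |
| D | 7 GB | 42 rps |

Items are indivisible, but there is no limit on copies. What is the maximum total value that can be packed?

Best value-per-unit is D at 42/7; filling with it alone gives 2×42 = 84.
Optimal mix: 4×A + 1×D → memory 19, value 110.

110 rps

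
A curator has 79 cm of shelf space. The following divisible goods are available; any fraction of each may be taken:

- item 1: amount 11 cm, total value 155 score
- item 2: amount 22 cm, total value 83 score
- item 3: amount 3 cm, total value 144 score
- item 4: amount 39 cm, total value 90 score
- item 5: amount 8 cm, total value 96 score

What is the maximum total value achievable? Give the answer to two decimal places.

558.77

Take in order of value per unit:
- item 3 (144/3 per unit): all 3 → value 144, running total 144.00
- item 1 (155/11 per unit): all 11 → value 155, running total 299.00
- item 5 (96/8 per unit): all 8 → value 96, running total 395.00
- item 2 (83/22 per unit): all 22 → value 83, running total 478.00
- item 4 (90/39 per unit): 35 of 39 → value 35×90/39 = 80.7692, running total 558.77
Total 558.77.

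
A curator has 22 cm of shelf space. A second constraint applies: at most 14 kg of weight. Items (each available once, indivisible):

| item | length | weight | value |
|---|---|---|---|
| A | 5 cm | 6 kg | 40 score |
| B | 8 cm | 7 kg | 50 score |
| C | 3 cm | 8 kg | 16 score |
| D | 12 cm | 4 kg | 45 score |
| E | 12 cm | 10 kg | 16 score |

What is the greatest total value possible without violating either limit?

95 score

Feasible sets respecting both limits:
- B+D: length 20, weight 11, value 95
- A+B: length 13, weight 13, value 90
- A+D: length 17, weight 10, value 85
Best: 95 score.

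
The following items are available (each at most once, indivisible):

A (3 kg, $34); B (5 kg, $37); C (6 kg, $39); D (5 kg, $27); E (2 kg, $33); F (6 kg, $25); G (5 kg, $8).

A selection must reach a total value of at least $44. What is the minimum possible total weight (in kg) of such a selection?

5

Subsets with value ≥ 44, sorted by total weight:
- A+E: weight 5, value 67
- B+E: weight 7, value 70
- D+E: weight 7, value 60
Minimum weight: 5 kg.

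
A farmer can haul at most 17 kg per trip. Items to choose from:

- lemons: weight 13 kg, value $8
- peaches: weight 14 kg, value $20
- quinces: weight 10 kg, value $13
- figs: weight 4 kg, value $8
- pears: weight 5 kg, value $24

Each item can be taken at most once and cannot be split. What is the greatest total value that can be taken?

Check high-value combinations within 17 kg:
- quinces+pears: weight 10+5=15, value 13+24=37
- figs+pears: weight 4+5=9, value 8+24=32
- pears: weight 5, value 24
- quinces+figs: weight 10+4=14, value 13+8=21
Best: $37.

$37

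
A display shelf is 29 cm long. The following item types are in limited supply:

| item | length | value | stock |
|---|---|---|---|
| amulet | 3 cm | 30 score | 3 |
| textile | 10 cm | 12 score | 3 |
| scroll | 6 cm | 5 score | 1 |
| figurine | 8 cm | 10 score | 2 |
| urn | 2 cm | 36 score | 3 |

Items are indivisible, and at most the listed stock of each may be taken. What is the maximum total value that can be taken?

Top feasible selections:
- 3×amulet + 1×scroll + 1×figurine + 3×urn: length 29, value 213
- 3×amulet + 1×textile + 3×urn: length 25, value 210
Best: 213 score.

213 score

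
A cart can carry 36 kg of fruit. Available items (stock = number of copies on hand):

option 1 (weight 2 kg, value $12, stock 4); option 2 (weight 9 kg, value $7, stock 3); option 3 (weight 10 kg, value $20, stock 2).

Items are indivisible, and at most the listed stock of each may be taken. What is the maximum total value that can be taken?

$88

Best selections within weight 36 and stock limits:
- 4×option 1 + 2×option 3: weight 28, value 88
- 3×option 1 + 1×option 2 + 2×option 3: weight 35, value 83
- 4×option 1 + 2×option 2 + 1×option 3: weight 36, value 82
Best: $88.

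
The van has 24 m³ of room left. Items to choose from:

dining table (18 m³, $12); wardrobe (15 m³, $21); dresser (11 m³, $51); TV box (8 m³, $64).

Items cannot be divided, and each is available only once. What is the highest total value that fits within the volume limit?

$115

Check high-value combinations within 24 m³:
- dresser+TV box: volume 11+8=19, value 51+64=115
- wardrobe+TV box: volume 15+8=23, value 21+64=85
- TV box: volume 8, value 64
- dresser: volume 11, value 51
- wardrobe: volume 15, value 21
Best: $115.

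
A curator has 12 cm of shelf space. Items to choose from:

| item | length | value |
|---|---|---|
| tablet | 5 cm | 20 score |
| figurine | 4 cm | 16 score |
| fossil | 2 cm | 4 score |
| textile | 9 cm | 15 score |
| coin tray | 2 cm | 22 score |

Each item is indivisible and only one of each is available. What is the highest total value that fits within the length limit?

58 score

Check high-value combinations within 12 cm:
- tablet+figurine+coin tray: length 5+4+2=11, value 20+16+22=58
- tablet+fossil+coin tray: length 5+2+2=9, value 20+4+22=46
- tablet+coin tray: length 5+2=7, value 20+22=42
- figurine+fossil+coin tray: length 4+2+2=8, value 16+4+22=42
Best: 58 score.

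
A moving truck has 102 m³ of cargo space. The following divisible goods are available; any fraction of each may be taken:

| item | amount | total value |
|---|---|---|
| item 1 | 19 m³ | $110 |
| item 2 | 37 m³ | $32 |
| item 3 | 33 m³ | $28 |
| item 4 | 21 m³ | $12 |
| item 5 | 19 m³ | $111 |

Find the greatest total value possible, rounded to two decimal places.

275.91

Take in order of value per unit:
- item 5 (111/19 per unit): all 19 → value 111, running total 111.00
- item 1 (110/19 per unit): all 19 → value 110, running total 221.00
- item 2 (32/37 per unit): all 37 → value 32, running total 253.00
- item 3 (28/33 per unit): 27 of 33 → value 27×28/33 = 22.9091, running total 275.91
Total 275.91.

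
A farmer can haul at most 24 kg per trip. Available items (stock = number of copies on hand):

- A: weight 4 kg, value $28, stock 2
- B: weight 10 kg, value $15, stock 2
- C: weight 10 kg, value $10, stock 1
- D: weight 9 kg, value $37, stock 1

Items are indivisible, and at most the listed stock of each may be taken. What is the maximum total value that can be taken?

Best selections within weight 24 and stock limits:
- 2×A + 1×D: weight 17, value 93
- 1×A + 1×B + 1×D: weight 23, value 80
- 1×A + 1×C + 1×D: weight 23, value 75
Best: $93.

$93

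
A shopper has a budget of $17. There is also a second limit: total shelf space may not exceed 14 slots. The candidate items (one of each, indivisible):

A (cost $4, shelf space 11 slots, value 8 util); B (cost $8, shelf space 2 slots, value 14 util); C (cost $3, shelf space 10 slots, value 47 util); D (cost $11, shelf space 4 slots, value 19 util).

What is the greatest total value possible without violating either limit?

Feasible sets respecting both limits:
- C+D: cost 14, shelf space 14, value 66
- B+C: cost 11, shelf space 12, value 61
- C: cost 3, shelf space 10, value 47
Best: 66 util.

66 util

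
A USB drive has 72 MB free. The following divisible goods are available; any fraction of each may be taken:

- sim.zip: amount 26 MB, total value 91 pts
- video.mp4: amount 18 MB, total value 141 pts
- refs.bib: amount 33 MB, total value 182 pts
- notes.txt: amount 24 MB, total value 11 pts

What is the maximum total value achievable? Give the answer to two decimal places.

396.50

Take in order of value per unit:
- video.mp4 (141/18 per unit): all 18 → value 141, running total 141.00
- refs.bib (182/33 per unit): all 33 → value 182, running total 323.00
- sim.zip (91/26 per unit): 21 of 26 → value 21×91/26 = 73.5000, running total 396.50
Total 396.50.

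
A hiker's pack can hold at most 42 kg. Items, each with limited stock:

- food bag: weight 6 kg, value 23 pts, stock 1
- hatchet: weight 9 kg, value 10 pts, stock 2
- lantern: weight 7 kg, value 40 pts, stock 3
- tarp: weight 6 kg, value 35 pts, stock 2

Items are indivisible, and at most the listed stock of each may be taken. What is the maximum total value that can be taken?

213 pts

Top feasible selections:
- 1×food bag + 3×lantern + 2×tarp: weight 39, value 213
- 1×hatchet + 3×lantern + 2×tarp: weight 42, value 200
- 3×lantern + 2×tarp: weight 33, value 190
Best: 213 pts.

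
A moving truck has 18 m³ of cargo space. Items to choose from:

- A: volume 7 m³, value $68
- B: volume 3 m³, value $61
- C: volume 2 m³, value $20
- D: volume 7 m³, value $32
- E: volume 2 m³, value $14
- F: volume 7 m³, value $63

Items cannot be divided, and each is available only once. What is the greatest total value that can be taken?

$192

Check high-value combinations within 18 m³:
- A+B+F: volume 7+3+7=17, value 68+61+63=192
- A+C+E+F: volume 7+2+2+7=18, value 68+20+14+63=165
- A+B+C+E: volume 7+3+2+2=14, value 68+61+20+14=163
- A+B+D: volume 7+3+7=17, value 68+61+32=161
Best: $192.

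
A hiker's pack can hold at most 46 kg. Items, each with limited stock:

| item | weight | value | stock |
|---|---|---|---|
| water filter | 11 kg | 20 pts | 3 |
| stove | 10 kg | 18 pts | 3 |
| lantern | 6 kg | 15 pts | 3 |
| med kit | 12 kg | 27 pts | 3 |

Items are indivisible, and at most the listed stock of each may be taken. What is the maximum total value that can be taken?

102 pts

Top feasible selections:
- 1×stove + 2×lantern + 2×med kit: weight 46, value 102
- 3×lantern + 2×med kit: weight 42, value 99
- 1×stove + 3×med kit: weight 46, value 99
Best: 102 pts.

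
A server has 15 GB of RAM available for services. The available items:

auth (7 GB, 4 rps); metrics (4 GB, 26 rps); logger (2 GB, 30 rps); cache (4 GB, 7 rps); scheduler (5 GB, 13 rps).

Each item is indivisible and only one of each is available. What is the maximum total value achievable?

76 rps

This is a 0/1 knapsack; check combinations near the capacity.
- metrics+logger+cache+scheduler: memory 4+2+4+5=15, value 26+30+7+13=76
- metrics+logger+scheduler: memory 4+2+5=11, value 26+30+13=69
- metrics+logger+cache: memory 4+2+4=10, value 26+30+7=63
Best: 76 rps.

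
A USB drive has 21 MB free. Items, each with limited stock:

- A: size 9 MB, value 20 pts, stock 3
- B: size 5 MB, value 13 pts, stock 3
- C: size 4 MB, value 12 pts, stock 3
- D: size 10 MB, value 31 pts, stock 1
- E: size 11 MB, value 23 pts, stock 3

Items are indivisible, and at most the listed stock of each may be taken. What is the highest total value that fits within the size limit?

57 pts

Best selections within size 21 and stock limits:
- 2×B + 1×D: size 20, value 57
- 1×B + 1×C + 1×D: size 19, value 56
- 1×A + 3×C: size 21, value 56
- 2×C + 1×D: size 18, value 55
Best: 57 pts.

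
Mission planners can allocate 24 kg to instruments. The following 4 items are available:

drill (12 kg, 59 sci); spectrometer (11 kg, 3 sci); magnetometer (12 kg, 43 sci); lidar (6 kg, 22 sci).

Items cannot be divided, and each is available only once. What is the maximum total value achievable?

102 sci

Check high-value combinations within 24 kg:
- drill+magnetometer: mass 12+12=24, value 59+43=102
- drill+lidar: mass 12+6=18, value 59+22=81
- magnetometer+lidar: mass 12+6=18, value 43+22=65
- drill+spectrometer: mass 12+11=23, value 59+3=62
- drill: mass 12, value 59
Best: 102 sci.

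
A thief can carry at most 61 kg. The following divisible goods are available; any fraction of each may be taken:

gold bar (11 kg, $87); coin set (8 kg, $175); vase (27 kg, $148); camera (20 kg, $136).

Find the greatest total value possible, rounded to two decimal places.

518.59

Take in order of value per unit:
- coin set (175/8 per unit): all 8 → value 175, running total 175.00
- gold bar (87/11 per unit): all 11 → value 87, running total 262.00
- camera (136/20 per unit): all 20 → value 136, running total 398.00
- vase (148/27 per unit): 22 of 27 → value 22×148/27 = 120.5926, running total 518.59
Total 518.59.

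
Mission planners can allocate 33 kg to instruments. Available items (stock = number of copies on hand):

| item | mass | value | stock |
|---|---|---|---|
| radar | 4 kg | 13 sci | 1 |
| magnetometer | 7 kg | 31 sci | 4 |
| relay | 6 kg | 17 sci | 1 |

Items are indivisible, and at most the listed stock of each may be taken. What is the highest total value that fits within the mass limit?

137 sci

Top feasible selections:
- 1×radar + 4×magnetometer: mass 32, value 137
- 4×magnetometer: mass 28, value 124
Best: 137 sci.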